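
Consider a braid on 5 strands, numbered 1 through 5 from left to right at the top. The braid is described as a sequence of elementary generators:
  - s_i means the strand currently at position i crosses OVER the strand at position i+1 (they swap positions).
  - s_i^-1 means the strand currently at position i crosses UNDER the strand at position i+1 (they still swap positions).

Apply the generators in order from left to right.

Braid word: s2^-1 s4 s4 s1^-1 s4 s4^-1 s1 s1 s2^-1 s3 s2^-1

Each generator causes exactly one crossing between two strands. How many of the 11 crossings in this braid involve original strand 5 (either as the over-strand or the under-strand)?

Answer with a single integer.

Answer: 4

Derivation:
Gen 1: crossing 2x3. Involves strand 5? no. Count so far: 0
Gen 2: crossing 4x5. Involves strand 5? yes. Count so far: 1
Gen 3: crossing 5x4. Involves strand 5? yes. Count so far: 2
Gen 4: crossing 1x3. Involves strand 5? no. Count so far: 2
Gen 5: crossing 4x5. Involves strand 5? yes. Count so far: 3
Gen 6: crossing 5x4. Involves strand 5? yes. Count so far: 4
Gen 7: crossing 3x1. Involves strand 5? no. Count so far: 4
Gen 8: crossing 1x3. Involves strand 5? no. Count so far: 4
Gen 9: crossing 1x2. Involves strand 5? no. Count so far: 4
Gen 10: crossing 1x4. Involves strand 5? no. Count so far: 4
Gen 11: crossing 2x4. Involves strand 5? no. Count so far: 4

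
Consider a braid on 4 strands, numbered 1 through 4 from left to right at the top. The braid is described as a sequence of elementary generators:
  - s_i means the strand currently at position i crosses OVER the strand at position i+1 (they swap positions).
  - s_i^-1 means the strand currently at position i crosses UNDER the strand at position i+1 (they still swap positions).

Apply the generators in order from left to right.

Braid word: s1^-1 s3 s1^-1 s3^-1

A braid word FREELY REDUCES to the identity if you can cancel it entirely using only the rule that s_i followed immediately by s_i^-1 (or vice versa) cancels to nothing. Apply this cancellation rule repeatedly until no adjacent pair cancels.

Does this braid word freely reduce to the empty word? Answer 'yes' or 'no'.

Gen 1 (s1^-1): push. Stack: [s1^-1]
Gen 2 (s3): push. Stack: [s1^-1 s3]
Gen 3 (s1^-1): push. Stack: [s1^-1 s3 s1^-1]
Gen 4 (s3^-1): push. Stack: [s1^-1 s3 s1^-1 s3^-1]
Reduced word: s1^-1 s3 s1^-1 s3^-1

Answer: no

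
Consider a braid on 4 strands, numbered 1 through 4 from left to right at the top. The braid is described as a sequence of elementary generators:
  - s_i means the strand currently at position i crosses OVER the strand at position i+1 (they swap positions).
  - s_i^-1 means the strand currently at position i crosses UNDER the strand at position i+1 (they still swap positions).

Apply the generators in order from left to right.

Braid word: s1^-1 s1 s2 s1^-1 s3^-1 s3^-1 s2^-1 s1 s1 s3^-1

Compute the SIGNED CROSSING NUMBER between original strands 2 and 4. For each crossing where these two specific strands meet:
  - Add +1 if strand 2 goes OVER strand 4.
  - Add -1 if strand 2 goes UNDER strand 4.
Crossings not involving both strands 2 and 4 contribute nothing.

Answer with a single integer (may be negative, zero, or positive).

Answer: 0

Derivation:
Gen 1: crossing 1x2. Both 2&4? no. Sum: 0
Gen 2: crossing 2x1. Both 2&4? no. Sum: 0
Gen 3: crossing 2x3. Both 2&4? no. Sum: 0
Gen 4: crossing 1x3. Both 2&4? no. Sum: 0
Gen 5: 2 under 4. Both 2&4? yes. Contrib: -1. Sum: -1
Gen 6: 4 under 2. Both 2&4? yes. Contrib: +1. Sum: 0
Gen 7: crossing 1x2. Both 2&4? no. Sum: 0
Gen 8: crossing 3x2. Both 2&4? no. Sum: 0
Gen 9: crossing 2x3. Both 2&4? no. Sum: 0
Gen 10: crossing 1x4. Both 2&4? no. Sum: 0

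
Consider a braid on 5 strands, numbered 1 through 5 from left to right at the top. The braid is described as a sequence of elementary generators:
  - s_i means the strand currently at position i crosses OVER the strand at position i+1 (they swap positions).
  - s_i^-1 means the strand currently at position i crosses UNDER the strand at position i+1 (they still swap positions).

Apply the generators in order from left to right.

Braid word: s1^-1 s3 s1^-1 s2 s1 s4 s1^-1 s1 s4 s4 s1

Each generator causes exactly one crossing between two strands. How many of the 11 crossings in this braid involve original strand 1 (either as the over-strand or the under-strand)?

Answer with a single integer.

Gen 1: crossing 1x2. Involves strand 1? yes. Count so far: 1
Gen 2: crossing 3x4. Involves strand 1? no. Count so far: 1
Gen 3: crossing 2x1. Involves strand 1? yes. Count so far: 2
Gen 4: crossing 2x4. Involves strand 1? no. Count so far: 2
Gen 5: crossing 1x4. Involves strand 1? yes. Count so far: 3
Gen 6: crossing 3x5. Involves strand 1? no. Count so far: 3
Gen 7: crossing 4x1. Involves strand 1? yes. Count so far: 4
Gen 8: crossing 1x4. Involves strand 1? yes. Count so far: 5
Gen 9: crossing 5x3. Involves strand 1? no. Count so far: 5
Gen 10: crossing 3x5. Involves strand 1? no. Count so far: 5
Gen 11: crossing 4x1. Involves strand 1? yes. Count so far: 6

Answer: 6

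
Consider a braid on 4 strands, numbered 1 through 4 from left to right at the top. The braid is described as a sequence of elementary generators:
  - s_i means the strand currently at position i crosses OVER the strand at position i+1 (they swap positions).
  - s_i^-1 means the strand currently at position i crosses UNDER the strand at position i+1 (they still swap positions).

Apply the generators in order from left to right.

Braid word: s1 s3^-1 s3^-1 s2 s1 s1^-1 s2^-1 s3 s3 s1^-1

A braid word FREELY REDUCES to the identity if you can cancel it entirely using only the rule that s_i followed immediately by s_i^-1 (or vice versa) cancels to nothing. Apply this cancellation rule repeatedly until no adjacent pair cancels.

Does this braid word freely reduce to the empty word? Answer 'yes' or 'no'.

Answer: yes

Derivation:
Gen 1 (s1): push. Stack: [s1]
Gen 2 (s3^-1): push. Stack: [s1 s3^-1]
Gen 3 (s3^-1): push. Stack: [s1 s3^-1 s3^-1]
Gen 4 (s2): push. Stack: [s1 s3^-1 s3^-1 s2]
Gen 5 (s1): push. Stack: [s1 s3^-1 s3^-1 s2 s1]
Gen 6 (s1^-1): cancels prior s1. Stack: [s1 s3^-1 s3^-1 s2]
Gen 7 (s2^-1): cancels prior s2. Stack: [s1 s3^-1 s3^-1]
Gen 8 (s3): cancels prior s3^-1. Stack: [s1 s3^-1]
Gen 9 (s3): cancels prior s3^-1. Stack: [s1]
Gen 10 (s1^-1): cancels prior s1. Stack: []
Reduced word: (empty)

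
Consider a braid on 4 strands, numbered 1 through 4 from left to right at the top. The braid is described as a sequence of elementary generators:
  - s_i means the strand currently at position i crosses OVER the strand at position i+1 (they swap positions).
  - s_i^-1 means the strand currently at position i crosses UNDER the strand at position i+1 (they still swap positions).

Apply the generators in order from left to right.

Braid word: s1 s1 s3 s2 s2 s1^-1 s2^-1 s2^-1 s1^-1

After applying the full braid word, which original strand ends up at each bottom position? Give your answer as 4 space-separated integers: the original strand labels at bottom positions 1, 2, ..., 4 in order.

Gen 1 (s1): strand 1 crosses over strand 2. Perm now: [2 1 3 4]
Gen 2 (s1): strand 2 crosses over strand 1. Perm now: [1 2 3 4]
Gen 3 (s3): strand 3 crosses over strand 4. Perm now: [1 2 4 3]
Gen 4 (s2): strand 2 crosses over strand 4. Perm now: [1 4 2 3]
Gen 5 (s2): strand 4 crosses over strand 2. Perm now: [1 2 4 3]
Gen 6 (s1^-1): strand 1 crosses under strand 2. Perm now: [2 1 4 3]
Gen 7 (s2^-1): strand 1 crosses under strand 4. Perm now: [2 4 1 3]
Gen 8 (s2^-1): strand 4 crosses under strand 1. Perm now: [2 1 4 3]
Gen 9 (s1^-1): strand 2 crosses under strand 1. Perm now: [1 2 4 3]

Answer: 1 2 4 3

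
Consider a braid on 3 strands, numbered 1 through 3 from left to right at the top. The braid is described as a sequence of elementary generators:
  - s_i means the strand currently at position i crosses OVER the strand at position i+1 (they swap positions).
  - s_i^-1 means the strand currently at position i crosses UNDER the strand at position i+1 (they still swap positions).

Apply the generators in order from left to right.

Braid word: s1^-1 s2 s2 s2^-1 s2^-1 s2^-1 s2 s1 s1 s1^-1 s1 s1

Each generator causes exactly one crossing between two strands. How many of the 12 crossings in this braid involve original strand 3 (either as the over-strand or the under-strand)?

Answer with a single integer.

Answer: 6

Derivation:
Gen 1: crossing 1x2. Involves strand 3? no. Count so far: 0
Gen 2: crossing 1x3. Involves strand 3? yes. Count so far: 1
Gen 3: crossing 3x1. Involves strand 3? yes. Count so far: 2
Gen 4: crossing 1x3. Involves strand 3? yes. Count so far: 3
Gen 5: crossing 3x1. Involves strand 3? yes. Count so far: 4
Gen 6: crossing 1x3. Involves strand 3? yes. Count so far: 5
Gen 7: crossing 3x1. Involves strand 3? yes. Count so far: 6
Gen 8: crossing 2x1. Involves strand 3? no. Count so far: 6
Gen 9: crossing 1x2. Involves strand 3? no. Count so far: 6
Gen 10: crossing 2x1. Involves strand 3? no. Count so far: 6
Gen 11: crossing 1x2. Involves strand 3? no. Count so far: 6
Gen 12: crossing 2x1. Involves strand 3? no. Count so far: 6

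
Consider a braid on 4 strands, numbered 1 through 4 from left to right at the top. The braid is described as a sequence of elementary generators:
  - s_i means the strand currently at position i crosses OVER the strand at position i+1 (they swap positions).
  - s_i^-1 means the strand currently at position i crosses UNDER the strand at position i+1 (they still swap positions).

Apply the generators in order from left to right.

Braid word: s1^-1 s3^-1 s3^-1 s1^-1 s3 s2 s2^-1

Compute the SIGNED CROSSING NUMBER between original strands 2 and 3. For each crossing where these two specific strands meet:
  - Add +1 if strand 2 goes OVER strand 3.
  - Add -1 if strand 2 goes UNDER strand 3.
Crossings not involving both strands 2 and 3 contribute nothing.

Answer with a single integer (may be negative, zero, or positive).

Gen 1: crossing 1x2. Both 2&3? no. Sum: 0
Gen 2: crossing 3x4. Both 2&3? no. Sum: 0
Gen 3: crossing 4x3. Both 2&3? no. Sum: 0
Gen 4: crossing 2x1. Both 2&3? no. Sum: 0
Gen 5: crossing 3x4. Both 2&3? no. Sum: 0
Gen 6: crossing 2x4. Both 2&3? no. Sum: 0
Gen 7: crossing 4x2. Both 2&3? no. Sum: 0

Answer: 0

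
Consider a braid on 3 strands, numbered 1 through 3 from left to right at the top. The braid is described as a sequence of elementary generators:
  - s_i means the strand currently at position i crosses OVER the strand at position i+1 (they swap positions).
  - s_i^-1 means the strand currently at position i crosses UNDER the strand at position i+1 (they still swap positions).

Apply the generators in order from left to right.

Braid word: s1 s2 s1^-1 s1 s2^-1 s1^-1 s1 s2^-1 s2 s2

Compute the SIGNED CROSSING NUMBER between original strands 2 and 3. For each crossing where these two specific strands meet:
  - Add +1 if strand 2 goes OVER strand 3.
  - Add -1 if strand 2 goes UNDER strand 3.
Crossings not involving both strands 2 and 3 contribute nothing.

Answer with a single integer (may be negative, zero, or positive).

Gen 1: crossing 1x2. Both 2&3? no. Sum: 0
Gen 2: crossing 1x3. Both 2&3? no. Sum: 0
Gen 3: 2 under 3. Both 2&3? yes. Contrib: -1. Sum: -1
Gen 4: 3 over 2. Both 2&3? yes. Contrib: -1. Sum: -2
Gen 5: crossing 3x1. Both 2&3? no. Sum: -2
Gen 6: crossing 2x1. Both 2&3? no. Sum: -2
Gen 7: crossing 1x2. Both 2&3? no. Sum: -2
Gen 8: crossing 1x3. Both 2&3? no. Sum: -2
Gen 9: crossing 3x1. Both 2&3? no. Sum: -2
Gen 10: crossing 1x3. Both 2&3? no. Sum: -2

Answer: -2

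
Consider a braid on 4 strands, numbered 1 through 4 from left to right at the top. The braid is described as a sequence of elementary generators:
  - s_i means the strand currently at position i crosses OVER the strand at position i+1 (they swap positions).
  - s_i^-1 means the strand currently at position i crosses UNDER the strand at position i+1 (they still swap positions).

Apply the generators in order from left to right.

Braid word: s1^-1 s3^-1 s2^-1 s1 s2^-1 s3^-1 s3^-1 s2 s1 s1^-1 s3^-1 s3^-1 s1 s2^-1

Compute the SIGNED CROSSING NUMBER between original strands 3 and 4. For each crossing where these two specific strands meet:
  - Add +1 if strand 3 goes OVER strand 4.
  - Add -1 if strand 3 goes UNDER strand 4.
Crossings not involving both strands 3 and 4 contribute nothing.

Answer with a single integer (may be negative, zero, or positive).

Gen 1: crossing 1x2. Both 3&4? no. Sum: 0
Gen 2: 3 under 4. Both 3&4? yes. Contrib: -1. Sum: -1
Gen 3: crossing 1x4. Both 3&4? no. Sum: -1
Gen 4: crossing 2x4. Both 3&4? no. Sum: -1
Gen 5: crossing 2x1. Both 3&4? no. Sum: -1
Gen 6: crossing 2x3. Both 3&4? no. Sum: -1
Gen 7: crossing 3x2. Both 3&4? no. Sum: -1
Gen 8: crossing 1x2. Both 3&4? no. Sum: -1
Gen 9: crossing 4x2. Both 3&4? no. Sum: -1
Gen 10: crossing 2x4. Both 3&4? no. Sum: -1
Gen 11: crossing 1x3. Both 3&4? no. Sum: -1
Gen 12: crossing 3x1. Both 3&4? no. Sum: -1
Gen 13: crossing 4x2. Both 3&4? no. Sum: -1
Gen 14: crossing 4x1. Both 3&4? no. Sum: -1

Answer: -1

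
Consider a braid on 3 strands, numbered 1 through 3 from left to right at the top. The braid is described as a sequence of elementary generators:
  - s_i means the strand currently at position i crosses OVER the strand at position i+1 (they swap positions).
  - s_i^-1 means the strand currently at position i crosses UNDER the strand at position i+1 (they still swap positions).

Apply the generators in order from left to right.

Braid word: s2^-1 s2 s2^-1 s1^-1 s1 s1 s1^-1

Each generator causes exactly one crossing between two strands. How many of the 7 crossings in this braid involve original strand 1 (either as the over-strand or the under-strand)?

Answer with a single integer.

Gen 1: crossing 2x3. Involves strand 1? no. Count so far: 0
Gen 2: crossing 3x2. Involves strand 1? no. Count so far: 0
Gen 3: crossing 2x3. Involves strand 1? no. Count so far: 0
Gen 4: crossing 1x3. Involves strand 1? yes. Count so far: 1
Gen 5: crossing 3x1. Involves strand 1? yes. Count so far: 2
Gen 6: crossing 1x3. Involves strand 1? yes. Count so far: 3
Gen 7: crossing 3x1. Involves strand 1? yes. Count so far: 4

Answer: 4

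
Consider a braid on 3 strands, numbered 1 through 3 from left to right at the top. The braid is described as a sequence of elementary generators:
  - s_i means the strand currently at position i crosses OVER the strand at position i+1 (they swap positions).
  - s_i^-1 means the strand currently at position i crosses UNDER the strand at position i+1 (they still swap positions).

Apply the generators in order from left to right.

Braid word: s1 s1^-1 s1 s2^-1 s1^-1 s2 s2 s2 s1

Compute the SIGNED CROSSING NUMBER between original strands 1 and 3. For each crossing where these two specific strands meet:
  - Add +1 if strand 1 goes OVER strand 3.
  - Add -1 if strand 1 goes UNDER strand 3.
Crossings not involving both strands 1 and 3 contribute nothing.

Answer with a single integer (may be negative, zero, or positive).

Gen 1: crossing 1x2. Both 1&3? no. Sum: 0
Gen 2: crossing 2x1. Both 1&3? no. Sum: 0
Gen 3: crossing 1x2. Both 1&3? no. Sum: 0
Gen 4: 1 under 3. Both 1&3? yes. Contrib: -1. Sum: -1
Gen 5: crossing 2x3. Both 1&3? no. Sum: -1
Gen 6: crossing 2x1. Both 1&3? no. Sum: -1
Gen 7: crossing 1x2. Both 1&3? no. Sum: -1
Gen 8: crossing 2x1. Both 1&3? no. Sum: -1
Gen 9: 3 over 1. Both 1&3? yes. Contrib: -1. Sum: -2

Answer: -2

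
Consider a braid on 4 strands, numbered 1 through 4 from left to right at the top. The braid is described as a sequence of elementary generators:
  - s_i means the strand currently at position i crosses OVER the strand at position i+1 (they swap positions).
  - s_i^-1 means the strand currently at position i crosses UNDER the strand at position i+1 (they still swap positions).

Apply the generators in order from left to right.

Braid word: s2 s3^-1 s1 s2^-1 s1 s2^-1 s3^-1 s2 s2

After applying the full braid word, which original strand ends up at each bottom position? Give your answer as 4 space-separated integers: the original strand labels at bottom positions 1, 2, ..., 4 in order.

Answer: 4 1 2 3

Derivation:
Gen 1 (s2): strand 2 crosses over strand 3. Perm now: [1 3 2 4]
Gen 2 (s3^-1): strand 2 crosses under strand 4. Perm now: [1 3 4 2]
Gen 3 (s1): strand 1 crosses over strand 3. Perm now: [3 1 4 2]
Gen 4 (s2^-1): strand 1 crosses under strand 4. Perm now: [3 4 1 2]
Gen 5 (s1): strand 3 crosses over strand 4. Perm now: [4 3 1 2]
Gen 6 (s2^-1): strand 3 crosses under strand 1. Perm now: [4 1 3 2]
Gen 7 (s3^-1): strand 3 crosses under strand 2. Perm now: [4 1 2 3]
Gen 8 (s2): strand 1 crosses over strand 2. Perm now: [4 2 1 3]
Gen 9 (s2): strand 2 crosses over strand 1. Perm now: [4 1 2 3]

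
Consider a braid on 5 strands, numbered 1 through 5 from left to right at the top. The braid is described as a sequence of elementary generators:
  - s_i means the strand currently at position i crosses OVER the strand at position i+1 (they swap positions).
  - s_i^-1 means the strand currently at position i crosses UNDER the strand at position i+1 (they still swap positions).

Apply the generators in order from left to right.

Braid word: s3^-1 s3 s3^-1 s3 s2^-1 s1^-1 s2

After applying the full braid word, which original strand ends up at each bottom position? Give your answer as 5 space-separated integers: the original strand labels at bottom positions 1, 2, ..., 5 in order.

Gen 1 (s3^-1): strand 3 crosses under strand 4. Perm now: [1 2 4 3 5]
Gen 2 (s3): strand 4 crosses over strand 3. Perm now: [1 2 3 4 5]
Gen 3 (s3^-1): strand 3 crosses under strand 4. Perm now: [1 2 4 3 5]
Gen 4 (s3): strand 4 crosses over strand 3. Perm now: [1 2 3 4 5]
Gen 5 (s2^-1): strand 2 crosses under strand 3. Perm now: [1 3 2 4 5]
Gen 6 (s1^-1): strand 1 crosses under strand 3. Perm now: [3 1 2 4 5]
Gen 7 (s2): strand 1 crosses over strand 2. Perm now: [3 2 1 4 5]

Answer: 3 2 1 4 5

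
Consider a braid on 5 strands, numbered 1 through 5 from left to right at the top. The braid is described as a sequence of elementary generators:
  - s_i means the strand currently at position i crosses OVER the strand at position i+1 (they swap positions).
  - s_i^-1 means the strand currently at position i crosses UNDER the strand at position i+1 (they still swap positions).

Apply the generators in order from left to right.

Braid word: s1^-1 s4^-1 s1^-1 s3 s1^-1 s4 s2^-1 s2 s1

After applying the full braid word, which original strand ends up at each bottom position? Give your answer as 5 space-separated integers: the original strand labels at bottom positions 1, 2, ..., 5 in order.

Answer: 1 2 5 4 3

Derivation:
Gen 1 (s1^-1): strand 1 crosses under strand 2. Perm now: [2 1 3 4 5]
Gen 2 (s4^-1): strand 4 crosses under strand 5. Perm now: [2 1 3 5 4]
Gen 3 (s1^-1): strand 2 crosses under strand 1. Perm now: [1 2 3 5 4]
Gen 4 (s3): strand 3 crosses over strand 5. Perm now: [1 2 5 3 4]
Gen 5 (s1^-1): strand 1 crosses under strand 2. Perm now: [2 1 5 3 4]
Gen 6 (s4): strand 3 crosses over strand 4. Perm now: [2 1 5 4 3]
Gen 7 (s2^-1): strand 1 crosses under strand 5. Perm now: [2 5 1 4 3]
Gen 8 (s2): strand 5 crosses over strand 1. Perm now: [2 1 5 4 3]
Gen 9 (s1): strand 2 crosses over strand 1. Perm now: [1 2 5 4 3]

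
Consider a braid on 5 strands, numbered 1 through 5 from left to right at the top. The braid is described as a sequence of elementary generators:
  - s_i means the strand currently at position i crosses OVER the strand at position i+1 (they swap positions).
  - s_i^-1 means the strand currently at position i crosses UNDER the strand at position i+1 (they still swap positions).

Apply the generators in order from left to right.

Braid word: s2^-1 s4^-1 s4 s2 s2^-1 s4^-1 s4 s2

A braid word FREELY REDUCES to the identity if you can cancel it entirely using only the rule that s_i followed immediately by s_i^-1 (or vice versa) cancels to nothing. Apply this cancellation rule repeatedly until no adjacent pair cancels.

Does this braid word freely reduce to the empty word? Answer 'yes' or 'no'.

Gen 1 (s2^-1): push. Stack: [s2^-1]
Gen 2 (s4^-1): push. Stack: [s2^-1 s4^-1]
Gen 3 (s4): cancels prior s4^-1. Stack: [s2^-1]
Gen 4 (s2): cancels prior s2^-1. Stack: []
Gen 5 (s2^-1): push. Stack: [s2^-1]
Gen 6 (s4^-1): push. Stack: [s2^-1 s4^-1]
Gen 7 (s4): cancels prior s4^-1. Stack: [s2^-1]
Gen 8 (s2): cancels prior s2^-1. Stack: []
Reduced word: (empty)

Answer: yes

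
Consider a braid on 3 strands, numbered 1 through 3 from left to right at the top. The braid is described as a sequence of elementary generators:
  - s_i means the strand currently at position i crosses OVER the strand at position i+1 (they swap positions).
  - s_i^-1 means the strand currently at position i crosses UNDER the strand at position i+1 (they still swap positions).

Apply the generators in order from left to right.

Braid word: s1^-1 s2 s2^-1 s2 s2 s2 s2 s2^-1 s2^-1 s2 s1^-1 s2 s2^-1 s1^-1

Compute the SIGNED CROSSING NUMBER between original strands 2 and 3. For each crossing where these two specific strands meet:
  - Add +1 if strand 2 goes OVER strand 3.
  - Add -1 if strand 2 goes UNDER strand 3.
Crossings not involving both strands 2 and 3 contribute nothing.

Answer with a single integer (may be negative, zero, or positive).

Answer: 0

Derivation:
Gen 1: crossing 1x2. Both 2&3? no. Sum: 0
Gen 2: crossing 1x3. Both 2&3? no. Sum: 0
Gen 3: crossing 3x1. Both 2&3? no. Sum: 0
Gen 4: crossing 1x3. Both 2&3? no. Sum: 0
Gen 5: crossing 3x1. Both 2&3? no. Sum: 0
Gen 6: crossing 1x3. Both 2&3? no. Sum: 0
Gen 7: crossing 3x1. Both 2&3? no. Sum: 0
Gen 8: crossing 1x3. Both 2&3? no. Sum: 0
Gen 9: crossing 3x1. Both 2&3? no. Sum: 0
Gen 10: crossing 1x3. Both 2&3? no. Sum: 0
Gen 11: 2 under 3. Both 2&3? yes. Contrib: -1. Sum: -1
Gen 12: crossing 2x1. Both 2&3? no. Sum: -1
Gen 13: crossing 1x2. Both 2&3? no. Sum: -1
Gen 14: 3 under 2. Both 2&3? yes. Contrib: +1. Sum: 0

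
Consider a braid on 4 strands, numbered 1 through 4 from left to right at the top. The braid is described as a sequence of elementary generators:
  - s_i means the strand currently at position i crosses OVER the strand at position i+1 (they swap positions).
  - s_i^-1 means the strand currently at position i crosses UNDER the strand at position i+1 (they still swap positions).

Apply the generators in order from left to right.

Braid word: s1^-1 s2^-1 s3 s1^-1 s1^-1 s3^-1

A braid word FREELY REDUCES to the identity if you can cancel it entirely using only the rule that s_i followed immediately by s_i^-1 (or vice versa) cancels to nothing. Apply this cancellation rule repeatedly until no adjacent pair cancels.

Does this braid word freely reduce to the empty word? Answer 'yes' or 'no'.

Gen 1 (s1^-1): push. Stack: [s1^-1]
Gen 2 (s2^-1): push. Stack: [s1^-1 s2^-1]
Gen 3 (s3): push. Stack: [s1^-1 s2^-1 s3]
Gen 4 (s1^-1): push. Stack: [s1^-1 s2^-1 s3 s1^-1]
Gen 5 (s1^-1): push. Stack: [s1^-1 s2^-1 s3 s1^-1 s1^-1]
Gen 6 (s3^-1): push. Stack: [s1^-1 s2^-1 s3 s1^-1 s1^-1 s3^-1]
Reduced word: s1^-1 s2^-1 s3 s1^-1 s1^-1 s3^-1

Answer: no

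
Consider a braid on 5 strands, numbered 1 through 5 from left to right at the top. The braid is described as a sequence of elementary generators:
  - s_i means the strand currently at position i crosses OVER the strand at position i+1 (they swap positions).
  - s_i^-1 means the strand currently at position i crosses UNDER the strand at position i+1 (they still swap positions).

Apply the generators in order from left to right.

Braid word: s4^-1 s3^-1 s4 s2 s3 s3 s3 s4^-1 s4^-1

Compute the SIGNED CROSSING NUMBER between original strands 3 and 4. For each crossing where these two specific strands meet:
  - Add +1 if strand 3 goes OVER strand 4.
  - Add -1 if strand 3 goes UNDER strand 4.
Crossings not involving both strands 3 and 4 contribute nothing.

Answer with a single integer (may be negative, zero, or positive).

Answer: 1

Derivation:
Gen 1: crossing 4x5. Both 3&4? no. Sum: 0
Gen 2: crossing 3x5. Both 3&4? no. Sum: 0
Gen 3: 3 over 4. Both 3&4? yes. Contrib: +1. Sum: 1
Gen 4: crossing 2x5. Both 3&4? no. Sum: 1
Gen 5: crossing 2x4. Both 3&4? no. Sum: 1
Gen 6: crossing 4x2. Both 3&4? no. Sum: 1
Gen 7: crossing 2x4. Both 3&4? no. Sum: 1
Gen 8: crossing 2x3. Both 3&4? no. Sum: 1
Gen 9: crossing 3x2. Both 3&4? no. Sum: 1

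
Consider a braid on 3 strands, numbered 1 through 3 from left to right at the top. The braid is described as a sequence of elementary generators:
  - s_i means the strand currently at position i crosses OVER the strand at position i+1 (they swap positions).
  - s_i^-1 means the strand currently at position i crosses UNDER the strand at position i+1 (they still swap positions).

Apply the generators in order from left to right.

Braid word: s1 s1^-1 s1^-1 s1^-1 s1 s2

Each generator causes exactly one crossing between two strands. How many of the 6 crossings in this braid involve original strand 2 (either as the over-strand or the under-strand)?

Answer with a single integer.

Answer: 5

Derivation:
Gen 1: crossing 1x2. Involves strand 2? yes. Count so far: 1
Gen 2: crossing 2x1. Involves strand 2? yes. Count so far: 2
Gen 3: crossing 1x2. Involves strand 2? yes. Count so far: 3
Gen 4: crossing 2x1. Involves strand 2? yes. Count so far: 4
Gen 5: crossing 1x2. Involves strand 2? yes. Count so far: 5
Gen 6: crossing 1x3. Involves strand 2? no. Count so far: 5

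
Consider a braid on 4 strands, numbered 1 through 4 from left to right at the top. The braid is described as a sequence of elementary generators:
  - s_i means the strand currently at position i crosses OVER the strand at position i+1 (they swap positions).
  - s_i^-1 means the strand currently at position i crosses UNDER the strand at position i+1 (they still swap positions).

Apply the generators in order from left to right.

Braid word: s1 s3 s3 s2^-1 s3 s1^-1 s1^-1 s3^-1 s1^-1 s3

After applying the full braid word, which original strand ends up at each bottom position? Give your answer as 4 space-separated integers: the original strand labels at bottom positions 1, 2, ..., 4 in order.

Gen 1 (s1): strand 1 crosses over strand 2. Perm now: [2 1 3 4]
Gen 2 (s3): strand 3 crosses over strand 4. Perm now: [2 1 4 3]
Gen 3 (s3): strand 4 crosses over strand 3. Perm now: [2 1 3 4]
Gen 4 (s2^-1): strand 1 crosses under strand 3. Perm now: [2 3 1 4]
Gen 5 (s3): strand 1 crosses over strand 4. Perm now: [2 3 4 1]
Gen 6 (s1^-1): strand 2 crosses under strand 3. Perm now: [3 2 4 1]
Gen 7 (s1^-1): strand 3 crosses under strand 2. Perm now: [2 3 4 1]
Gen 8 (s3^-1): strand 4 crosses under strand 1. Perm now: [2 3 1 4]
Gen 9 (s1^-1): strand 2 crosses under strand 3. Perm now: [3 2 1 4]
Gen 10 (s3): strand 1 crosses over strand 4. Perm now: [3 2 4 1]

Answer: 3 2 4 1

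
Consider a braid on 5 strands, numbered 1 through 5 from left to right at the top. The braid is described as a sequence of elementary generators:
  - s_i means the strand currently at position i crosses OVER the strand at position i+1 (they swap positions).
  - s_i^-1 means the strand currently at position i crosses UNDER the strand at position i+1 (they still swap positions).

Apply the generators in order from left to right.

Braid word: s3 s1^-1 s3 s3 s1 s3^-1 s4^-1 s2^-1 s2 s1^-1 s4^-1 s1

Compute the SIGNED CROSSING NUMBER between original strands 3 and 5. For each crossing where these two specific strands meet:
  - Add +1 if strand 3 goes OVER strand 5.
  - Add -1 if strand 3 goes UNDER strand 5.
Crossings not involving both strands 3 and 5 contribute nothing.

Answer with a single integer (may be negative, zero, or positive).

Answer: 0

Derivation:
Gen 1: crossing 3x4. Both 3&5? no. Sum: 0
Gen 2: crossing 1x2. Both 3&5? no. Sum: 0
Gen 3: crossing 4x3. Both 3&5? no. Sum: 0
Gen 4: crossing 3x4. Both 3&5? no. Sum: 0
Gen 5: crossing 2x1. Both 3&5? no. Sum: 0
Gen 6: crossing 4x3. Both 3&5? no. Sum: 0
Gen 7: crossing 4x5. Both 3&5? no. Sum: 0
Gen 8: crossing 2x3. Both 3&5? no. Sum: 0
Gen 9: crossing 3x2. Both 3&5? no. Sum: 0
Gen 10: crossing 1x2. Both 3&5? no. Sum: 0
Gen 11: crossing 5x4. Both 3&5? no. Sum: 0
Gen 12: crossing 2x1. Both 3&5? no. Sum: 0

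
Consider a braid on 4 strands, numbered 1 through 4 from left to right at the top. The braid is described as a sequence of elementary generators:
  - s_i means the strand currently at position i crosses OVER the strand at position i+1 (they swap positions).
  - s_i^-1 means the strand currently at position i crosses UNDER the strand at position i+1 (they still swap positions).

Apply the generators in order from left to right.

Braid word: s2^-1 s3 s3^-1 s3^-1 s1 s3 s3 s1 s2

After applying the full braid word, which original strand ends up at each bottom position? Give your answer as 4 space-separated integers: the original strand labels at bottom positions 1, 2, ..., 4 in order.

Gen 1 (s2^-1): strand 2 crosses under strand 3. Perm now: [1 3 2 4]
Gen 2 (s3): strand 2 crosses over strand 4. Perm now: [1 3 4 2]
Gen 3 (s3^-1): strand 4 crosses under strand 2. Perm now: [1 3 2 4]
Gen 4 (s3^-1): strand 2 crosses under strand 4. Perm now: [1 3 4 2]
Gen 5 (s1): strand 1 crosses over strand 3. Perm now: [3 1 4 2]
Gen 6 (s3): strand 4 crosses over strand 2. Perm now: [3 1 2 4]
Gen 7 (s3): strand 2 crosses over strand 4. Perm now: [3 1 4 2]
Gen 8 (s1): strand 3 crosses over strand 1. Perm now: [1 3 4 2]
Gen 9 (s2): strand 3 crosses over strand 4. Perm now: [1 4 3 2]

Answer: 1 4 3 2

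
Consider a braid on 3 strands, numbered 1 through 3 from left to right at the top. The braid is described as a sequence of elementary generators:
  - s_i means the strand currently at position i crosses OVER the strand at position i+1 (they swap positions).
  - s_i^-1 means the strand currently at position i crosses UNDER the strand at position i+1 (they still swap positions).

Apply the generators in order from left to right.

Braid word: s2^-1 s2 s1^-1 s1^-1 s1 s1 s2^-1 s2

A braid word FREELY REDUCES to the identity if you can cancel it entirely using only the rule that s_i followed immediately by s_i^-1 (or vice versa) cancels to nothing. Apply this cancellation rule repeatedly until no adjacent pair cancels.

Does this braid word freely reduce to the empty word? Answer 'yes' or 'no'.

Gen 1 (s2^-1): push. Stack: [s2^-1]
Gen 2 (s2): cancels prior s2^-1. Stack: []
Gen 3 (s1^-1): push. Stack: [s1^-1]
Gen 4 (s1^-1): push. Stack: [s1^-1 s1^-1]
Gen 5 (s1): cancels prior s1^-1. Stack: [s1^-1]
Gen 6 (s1): cancels prior s1^-1. Stack: []
Gen 7 (s2^-1): push. Stack: [s2^-1]
Gen 8 (s2): cancels prior s2^-1. Stack: []
Reduced word: (empty)

Answer: yes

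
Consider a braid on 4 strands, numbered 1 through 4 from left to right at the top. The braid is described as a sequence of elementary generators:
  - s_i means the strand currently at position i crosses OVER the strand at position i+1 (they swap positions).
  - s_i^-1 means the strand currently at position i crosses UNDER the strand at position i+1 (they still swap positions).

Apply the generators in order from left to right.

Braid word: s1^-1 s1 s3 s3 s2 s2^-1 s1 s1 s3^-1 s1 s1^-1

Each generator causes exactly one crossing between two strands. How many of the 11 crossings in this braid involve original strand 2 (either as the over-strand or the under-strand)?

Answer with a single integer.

Answer: 8

Derivation:
Gen 1: crossing 1x2. Involves strand 2? yes. Count so far: 1
Gen 2: crossing 2x1. Involves strand 2? yes. Count so far: 2
Gen 3: crossing 3x4. Involves strand 2? no. Count so far: 2
Gen 4: crossing 4x3. Involves strand 2? no. Count so far: 2
Gen 5: crossing 2x3. Involves strand 2? yes. Count so far: 3
Gen 6: crossing 3x2. Involves strand 2? yes. Count so far: 4
Gen 7: crossing 1x2. Involves strand 2? yes. Count so far: 5
Gen 8: crossing 2x1. Involves strand 2? yes. Count so far: 6
Gen 9: crossing 3x4. Involves strand 2? no. Count so far: 6
Gen 10: crossing 1x2. Involves strand 2? yes. Count so far: 7
Gen 11: crossing 2x1. Involves strand 2? yes. Count so far: 8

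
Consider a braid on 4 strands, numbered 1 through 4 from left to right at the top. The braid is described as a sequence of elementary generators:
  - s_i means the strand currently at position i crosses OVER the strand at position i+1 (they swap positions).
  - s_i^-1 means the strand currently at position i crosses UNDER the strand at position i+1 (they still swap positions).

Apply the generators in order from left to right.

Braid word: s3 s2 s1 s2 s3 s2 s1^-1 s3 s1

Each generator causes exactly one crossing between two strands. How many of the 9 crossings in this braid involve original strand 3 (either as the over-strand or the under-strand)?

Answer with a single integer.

Answer: 5

Derivation:
Gen 1: crossing 3x4. Involves strand 3? yes. Count so far: 1
Gen 2: crossing 2x4. Involves strand 3? no. Count so far: 1
Gen 3: crossing 1x4. Involves strand 3? no. Count so far: 1
Gen 4: crossing 1x2. Involves strand 3? no. Count so far: 1
Gen 5: crossing 1x3. Involves strand 3? yes. Count so far: 2
Gen 6: crossing 2x3. Involves strand 3? yes. Count so far: 3
Gen 7: crossing 4x3. Involves strand 3? yes. Count so far: 4
Gen 8: crossing 2x1. Involves strand 3? no. Count so far: 4
Gen 9: crossing 3x4. Involves strand 3? yes. Count so far: 5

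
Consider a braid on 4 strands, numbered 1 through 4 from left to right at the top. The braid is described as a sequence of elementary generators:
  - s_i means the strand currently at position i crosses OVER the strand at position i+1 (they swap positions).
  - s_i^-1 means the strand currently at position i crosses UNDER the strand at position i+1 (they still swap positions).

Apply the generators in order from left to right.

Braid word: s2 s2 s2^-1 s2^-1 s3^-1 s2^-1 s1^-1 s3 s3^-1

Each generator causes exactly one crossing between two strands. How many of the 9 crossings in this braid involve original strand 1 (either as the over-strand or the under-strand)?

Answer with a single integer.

Answer: 1

Derivation:
Gen 1: crossing 2x3. Involves strand 1? no. Count so far: 0
Gen 2: crossing 3x2. Involves strand 1? no. Count so far: 0
Gen 3: crossing 2x3. Involves strand 1? no. Count so far: 0
Gen 4: crossing 3x2. Involves strand 1? no. Count so far: 0
Gen 5: crossing 3x4. Involves strand 1? no. Count so far: 0
Gen 6: crossing 2x4. Involves strand 1? no. Count so far: 0
Gen 7: crossing 1x4. Involves strand 1? yes. Count so far: 1
Gen 8: crossing 2x3. Involves strand 1? no. Count so far: 1
Gen 9: crossing 3x2. Involves strand 1? no. Count so far: 1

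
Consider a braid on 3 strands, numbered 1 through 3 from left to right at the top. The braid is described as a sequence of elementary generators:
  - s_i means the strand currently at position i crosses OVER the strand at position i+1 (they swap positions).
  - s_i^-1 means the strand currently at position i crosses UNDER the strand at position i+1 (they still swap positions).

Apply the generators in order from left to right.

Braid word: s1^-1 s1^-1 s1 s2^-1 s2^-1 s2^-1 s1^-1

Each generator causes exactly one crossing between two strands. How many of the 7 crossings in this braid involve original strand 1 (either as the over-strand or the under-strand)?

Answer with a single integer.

Answer: 6

Derivation:
Gen 1: crossing 1x2. Involves strand 1? yes. Count so far: 1
Gen 2: crossing 2x1. Involves strand 1? yes. Count so far: 2
Gen 3: crossing 1x2. Involves strand 1? yes. Count so far: 3
Gen 4: crossing 1x3. Involves strand 1? yes. Count so far: 4
Gen 5: crossing 3x1. Involves strand 1? yes. Count so far: 5
Gen 6: crossing 1x3. Involves strand 1? yes. Count so far: 6
Gen 7: crossing 2x3. Involves strand 1? no. Count so far: 6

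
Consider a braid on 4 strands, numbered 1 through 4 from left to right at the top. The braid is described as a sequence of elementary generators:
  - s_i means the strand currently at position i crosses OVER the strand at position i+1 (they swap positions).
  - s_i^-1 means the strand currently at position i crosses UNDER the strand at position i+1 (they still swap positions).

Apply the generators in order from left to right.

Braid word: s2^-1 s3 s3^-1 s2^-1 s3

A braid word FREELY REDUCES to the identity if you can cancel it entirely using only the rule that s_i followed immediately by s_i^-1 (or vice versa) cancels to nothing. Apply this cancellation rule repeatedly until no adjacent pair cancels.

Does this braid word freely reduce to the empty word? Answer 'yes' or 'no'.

Gen 1 (s2^-1): push. Stack: [s2^-1]
Gen 2 (s3): push. Stack: [s2^-1 s3]
Gen 3 (s3^-1): cancels prior s3. Stack: [s2^-1]
Gen 4 (s2^-1): push. Stack: [s2^-1 s2^-1]
Gen 5 (s3): push. Stack: [s2^-1 s2^-1 s3]
Reduced word: s2^-1 s2^-1 s3

Answer: no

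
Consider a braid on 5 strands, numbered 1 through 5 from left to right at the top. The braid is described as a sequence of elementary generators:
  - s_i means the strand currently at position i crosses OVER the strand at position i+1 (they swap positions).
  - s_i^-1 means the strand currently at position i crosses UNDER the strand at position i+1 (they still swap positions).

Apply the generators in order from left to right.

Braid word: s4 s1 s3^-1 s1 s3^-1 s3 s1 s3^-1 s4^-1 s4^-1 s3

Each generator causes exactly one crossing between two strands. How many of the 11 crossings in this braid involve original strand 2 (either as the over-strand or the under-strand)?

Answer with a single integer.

Answer: 3

Derivation:
Gen 1: crossing 4x5. Involves strand 2? no. Count so far: 0
Gen 2: crossing 1x2. Involves strand 2? yes. Count so far: 1
Gen 3: crossing 3x5. Involves strand 2? no. Count so far: 1
Gen 4: crossing 2x1. Involves strand 2? yes. Count so far: 2
Gen 5: crossing 5x3. Involves strand 2? no. Count so far: 2
Gen 6: crossing 3x5. Involves strand 2? no. Count so far: 2
Gen 7: crossing 1x2. Involves strand 2? yes. Count so far: 3
Gen 8: crossing 5x3. Involves strand 2? no. Count so far: 3
Gen 9: crossing 5x4. Involves strand 2? no. Count so far: 3
Gen 10: crossing 4x5. Involves strand 2? no. Count so far: 3
Gen 11: crossing 3x5. Involves strand 2? no. Count so far: 3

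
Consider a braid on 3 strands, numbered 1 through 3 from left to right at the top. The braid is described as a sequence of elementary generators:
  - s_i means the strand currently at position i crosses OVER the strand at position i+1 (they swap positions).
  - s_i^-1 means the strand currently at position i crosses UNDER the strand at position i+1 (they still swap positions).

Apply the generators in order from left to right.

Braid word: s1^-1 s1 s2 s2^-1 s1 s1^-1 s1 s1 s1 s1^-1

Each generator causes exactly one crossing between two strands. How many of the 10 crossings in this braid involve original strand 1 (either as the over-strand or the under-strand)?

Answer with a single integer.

Answer: 8

Derivation:
Gen 1: crossing 1x2. Involves strand 1? yes. Count so far: 1
Gen 2: crossing 2x1. Involves strand 1? yes. Count so far: 2
Gen 3: crossing 2x3. Involves strand 1? no. Count so far: 2
Gen 4: crossing 3x2. Involves strand 1? no. Count so far: 2
Gen 5: crossing 1x2. Involves strand 1? yes. Count so far: 3
Gen 6: crossing 2x1. Involves strand 1? yes. Count so far: 4
Gen 7: crossing 1x2. Involves strand 1? yes. Count so far: 5
Gen 8: crossing 2x1. Involves strand 1? yes. Count so far: 6
Gen 9: crossing 1x2. Involves strand 1? yes. Count so far: 7
Gen 10: crossing 2x1. Involves strand 1? yes. Count so far: 8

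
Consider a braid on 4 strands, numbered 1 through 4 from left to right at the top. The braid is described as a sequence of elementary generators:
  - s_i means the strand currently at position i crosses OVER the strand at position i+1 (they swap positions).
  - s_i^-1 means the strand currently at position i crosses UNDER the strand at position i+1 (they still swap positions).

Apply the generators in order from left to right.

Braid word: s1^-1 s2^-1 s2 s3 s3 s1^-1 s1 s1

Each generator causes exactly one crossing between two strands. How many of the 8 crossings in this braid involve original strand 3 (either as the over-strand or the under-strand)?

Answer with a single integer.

Gen 1: crossing 1x2. Involves strand 3? no. Count so far: 0
Gen 2: crossing 1x3. Involves strand 3? yes. Count so far: 1
Gen 3: crossing 3x1. Involves strand 3? yes. Count so far: 2
Gen 4: crossing 3x4. Involves strand 3? yes. Count so far: 3
Gen 5: crossing 4x3. Involves strand 3? yes. Count so far: 4
Gen 6: crossing 2x1. Involves strand 3? no. Count so far: 4
Gen 7: crossing 1x2. Involves strand 3? no. Count so far: 4
Gen 8: crossing 2x1. Involves strand 3? no. Count so far: 4

Answer: 4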